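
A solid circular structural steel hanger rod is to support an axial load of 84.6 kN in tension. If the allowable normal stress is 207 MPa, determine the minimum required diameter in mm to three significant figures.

Required area A ≥ P/σ_allow = 84600/207 = 408.7 mm².
For a solid circular section, d ≥ √(4A/π) = 22.81 mm.

22.8 mm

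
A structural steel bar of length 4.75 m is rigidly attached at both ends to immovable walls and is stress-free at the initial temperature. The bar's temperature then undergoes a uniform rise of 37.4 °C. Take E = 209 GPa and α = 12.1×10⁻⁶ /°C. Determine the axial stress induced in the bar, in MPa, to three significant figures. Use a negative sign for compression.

Free thermal expansion αLΔT = 12.1e-6 · 4750 · 37.4 = 2.15 mm.
The walls impose strain ε = −(2.15)/4750 = -4.5254e-04; σ = Eε = 209000 · -4.5254e-04 = -94.58 MPa.

-94.6 MPa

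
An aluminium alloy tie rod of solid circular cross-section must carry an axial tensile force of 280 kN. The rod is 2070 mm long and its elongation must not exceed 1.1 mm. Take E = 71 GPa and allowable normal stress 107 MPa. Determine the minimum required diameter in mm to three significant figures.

97.2 mm

Required area A ≥ P/σ_allow = 280000/107 = 2617 mm².
For a solid circular section, d ≥ √(4A/π) = 57.72 mm.
Elongation limit: A ≥ PL/(Eδ_allow) = 280000·2070/(71000·1.1) = 7421 mm² ⇒ d ≥ 97.21 mm.
The elongation limit governs.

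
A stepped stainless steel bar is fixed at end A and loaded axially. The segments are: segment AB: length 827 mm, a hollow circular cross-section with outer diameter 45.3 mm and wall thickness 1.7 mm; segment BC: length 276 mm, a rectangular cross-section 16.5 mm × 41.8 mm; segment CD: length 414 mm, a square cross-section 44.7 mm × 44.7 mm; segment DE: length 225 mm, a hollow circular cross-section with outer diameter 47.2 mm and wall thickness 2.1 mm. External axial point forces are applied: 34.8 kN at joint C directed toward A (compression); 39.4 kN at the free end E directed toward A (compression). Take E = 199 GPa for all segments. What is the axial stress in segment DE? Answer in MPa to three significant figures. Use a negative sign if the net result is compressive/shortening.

Internal axial forces (sectioning from the free end, tension +): N_DE = -39.4 kN, N_CD = -39.4 kN, N_BC = -74.2 kN, N_AB = -74.2 kN.
A_DE = 297.5 mm².
σ_DE = N_DE/A_DE = -39400/297.5 = -132.4 MPa.

-132 MPa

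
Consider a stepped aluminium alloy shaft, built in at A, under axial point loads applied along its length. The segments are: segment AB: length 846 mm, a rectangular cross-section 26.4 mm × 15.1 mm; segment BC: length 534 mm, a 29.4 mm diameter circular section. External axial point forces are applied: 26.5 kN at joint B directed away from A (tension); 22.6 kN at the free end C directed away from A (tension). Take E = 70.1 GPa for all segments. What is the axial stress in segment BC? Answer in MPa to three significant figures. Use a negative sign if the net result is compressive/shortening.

Internal axial forces (sectioning from the free end, tension +): N_BC = 22.6 kN, N_AB = 49.1 kN.
A_BC = 678.9 mm².
σ_BC = N_BC/A_BC = 22600/678.9 = 33.29 MPa.

33.3 MPa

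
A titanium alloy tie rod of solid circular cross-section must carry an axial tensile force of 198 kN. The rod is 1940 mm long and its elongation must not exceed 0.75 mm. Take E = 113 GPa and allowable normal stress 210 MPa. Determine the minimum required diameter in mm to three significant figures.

Required area A ≥ P/σ_allow = 198000/210 = 942.9 mm².
For a solid circular section, d ≥ √(4A/π) = 34.65 mm.
Elongation limit: A ≥ PL/(Eδ_allow) = 198000·1940/(113000·0.75) = 4532 mm² ⇒ d ≥ 75.97 mm.
The elongation limit governs.

76.0 mm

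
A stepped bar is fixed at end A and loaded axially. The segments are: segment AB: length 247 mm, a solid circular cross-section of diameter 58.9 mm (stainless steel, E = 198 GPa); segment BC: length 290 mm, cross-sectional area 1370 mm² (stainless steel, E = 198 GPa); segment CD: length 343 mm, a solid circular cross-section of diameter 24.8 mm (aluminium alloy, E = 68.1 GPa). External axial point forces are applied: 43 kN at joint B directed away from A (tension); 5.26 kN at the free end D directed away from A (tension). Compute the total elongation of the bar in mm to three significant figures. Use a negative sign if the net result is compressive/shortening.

Internal axial forces (sectioning from the free end, tension +): N_CD = 5.26 kN, N_BC = 5.26 kN, N_AB = 48.26 kN.
A_AB = 2725 mm².
A_CD = 483.1 mm².
δ_AB = 48260·247/(2725·198000) = 0.0221 mm
δ_BC = 5260·290/(1370·198000) = 0.005623 mm
δ_CD = 5260·343/(483.1·68100) = 0.05485 mm
δ = Σδ_i = 0.08256 mm.

0.0826 mm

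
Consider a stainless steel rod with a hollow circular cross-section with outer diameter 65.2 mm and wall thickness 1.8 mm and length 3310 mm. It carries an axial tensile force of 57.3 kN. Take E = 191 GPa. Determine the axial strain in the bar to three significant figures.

A = 358.5 mm².
σ = N/A = 159.8 MPa; ε = σ/E = 159.8/191000 = 8.368e-04.

8.37e-04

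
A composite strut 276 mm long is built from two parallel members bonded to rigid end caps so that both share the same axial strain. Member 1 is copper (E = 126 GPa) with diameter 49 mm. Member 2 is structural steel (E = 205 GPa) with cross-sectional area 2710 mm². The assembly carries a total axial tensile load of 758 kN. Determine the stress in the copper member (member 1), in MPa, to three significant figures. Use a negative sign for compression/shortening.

120 MPa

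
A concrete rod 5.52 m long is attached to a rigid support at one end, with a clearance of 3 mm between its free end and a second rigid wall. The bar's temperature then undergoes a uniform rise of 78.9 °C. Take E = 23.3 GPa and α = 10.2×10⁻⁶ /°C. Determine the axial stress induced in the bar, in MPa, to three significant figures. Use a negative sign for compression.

Free thermal expansion αLΔT = 10.2e-6 · 5520 · 78.9 = 4.442 mm.
The walls engage after the gap closes; constrained expansion = 4.442 − 3 = 1.442 mm.
The walls impose strain ε = −(1.442)/5520 = -2.6130e-04; σ = Eε = 23300 · -2.6130e-04 = -6.088 MPa.

-6.09 MPa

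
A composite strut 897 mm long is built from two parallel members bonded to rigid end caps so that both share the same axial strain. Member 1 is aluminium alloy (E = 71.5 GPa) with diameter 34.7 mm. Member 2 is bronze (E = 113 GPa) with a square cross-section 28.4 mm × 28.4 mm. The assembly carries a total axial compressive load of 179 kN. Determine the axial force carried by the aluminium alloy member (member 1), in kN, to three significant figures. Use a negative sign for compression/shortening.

A_1 = 945.7 mm².
A_2 = 806.6 mm².
Equal strain + equilibrium ⇒ each member carries load in proportion to AE: A₁E₁ = 67620000 N, A₂E₂ = 91140000 N, ΣAE = 158800000 N.
F₁ = P·A₁E₁/ΣAE = -179000·67620000/158800000 = -76240 N.

-76.2 kN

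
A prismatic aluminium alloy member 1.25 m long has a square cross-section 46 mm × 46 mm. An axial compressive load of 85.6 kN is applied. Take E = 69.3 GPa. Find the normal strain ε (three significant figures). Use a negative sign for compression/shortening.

A = 2116 mm².
σ = N/A = -40.45 MPa; ε = σ/E = -40.45/69300 = -5.837e-04.

-5.84e-04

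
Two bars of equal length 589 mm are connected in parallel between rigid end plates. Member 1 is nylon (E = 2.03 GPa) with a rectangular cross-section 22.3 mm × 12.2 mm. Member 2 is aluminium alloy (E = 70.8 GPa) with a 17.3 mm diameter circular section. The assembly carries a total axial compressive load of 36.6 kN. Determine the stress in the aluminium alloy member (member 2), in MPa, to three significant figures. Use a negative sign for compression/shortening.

-151 MPa

A_1 = 272.1 mm².
A_2 = 235.1 mm².
Equal strain + equilibrium ⇒ each member carries load in proportion to AE: A₁E₁ = 552300 N, A₂E₂ = 16640000 N, ΣAE = 17190000 N.
σ₂ = P·E₂/ΣAE = -36600·70800/17190000 = -150.7 MPa.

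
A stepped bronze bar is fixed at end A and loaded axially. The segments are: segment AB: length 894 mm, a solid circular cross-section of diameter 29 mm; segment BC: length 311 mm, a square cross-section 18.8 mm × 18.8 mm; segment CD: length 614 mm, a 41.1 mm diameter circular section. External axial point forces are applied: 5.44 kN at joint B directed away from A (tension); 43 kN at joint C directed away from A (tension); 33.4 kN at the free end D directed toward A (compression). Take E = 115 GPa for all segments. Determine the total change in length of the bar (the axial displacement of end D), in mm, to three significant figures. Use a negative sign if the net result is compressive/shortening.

Internal axial forces (sectioning from the free end, tension +): N_CD = -33.4 kN, N_BC = 9.6 kN, N_AB = 15.04 kN.
A_AB = 660.5 mm².
A_BC = 353.4 mm².
A_CD = 1327 mm².
δ_AB = 15040·894/(660.5·115000) = 0.177 mm
δ_BC = 9600·311/(353.4·115000) = 0.07345 mm
δ_CD = -33400·614/(1327·115000) = -0.1344 mm
δ = Σδ_i = 0.1161 mm.

0.116 mm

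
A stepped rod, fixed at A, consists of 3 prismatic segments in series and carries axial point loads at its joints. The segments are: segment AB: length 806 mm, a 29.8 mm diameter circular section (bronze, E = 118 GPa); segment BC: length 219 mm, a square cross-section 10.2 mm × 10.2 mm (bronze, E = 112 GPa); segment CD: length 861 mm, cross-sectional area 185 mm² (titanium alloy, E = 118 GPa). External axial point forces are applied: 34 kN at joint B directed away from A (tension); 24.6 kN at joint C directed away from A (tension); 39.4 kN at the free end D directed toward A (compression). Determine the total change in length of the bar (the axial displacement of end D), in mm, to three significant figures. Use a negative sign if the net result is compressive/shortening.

-1.64 mm

Internal axial forces (sectioning from the free end, tension +): N_CD = -39.4 kN, N_BC = -14.8 kN, N_AB = 19.2 kN.
A_AB = 697.5 mm².
A_BC = 104 mm².
δ_AB = 19200·806/(697.5·118000) = 0.188 mm
δ_BC = -14800·219/(104·112000) = -0.2782 mm
δ_CD = -39400·861/(185·118000) = -1.554 mm
δ = Σδ_i = -1.644 mm.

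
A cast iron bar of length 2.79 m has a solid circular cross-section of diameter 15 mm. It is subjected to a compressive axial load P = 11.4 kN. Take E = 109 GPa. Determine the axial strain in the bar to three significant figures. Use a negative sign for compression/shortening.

-5.92e-04

A = 176.7 mm².
σ = N/A = -64.51 MPa; ε = σ/E = -64.51/109000 = -5.918e-04.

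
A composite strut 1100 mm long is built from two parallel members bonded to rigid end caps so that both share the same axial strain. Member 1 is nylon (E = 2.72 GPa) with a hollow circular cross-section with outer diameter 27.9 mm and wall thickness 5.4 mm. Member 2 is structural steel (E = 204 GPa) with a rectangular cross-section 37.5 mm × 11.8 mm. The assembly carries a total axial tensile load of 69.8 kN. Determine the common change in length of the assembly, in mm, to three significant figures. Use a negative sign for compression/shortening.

0.841 mm

A_1 = 381.7 mm².
A_2 = 442.5 mm².
Equal strain + equilibrium ⇒ each member carries load in proportion to AE: A₁E₁ = 1038000 N, A₂E₂ = 90270000 N, ΣAE = 91310000 N.
δ = PL/ΣAE = 69800·1100/91310000 = 0.8409 mm.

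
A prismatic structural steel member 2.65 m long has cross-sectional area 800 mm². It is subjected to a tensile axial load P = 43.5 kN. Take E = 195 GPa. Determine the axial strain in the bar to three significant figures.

σ = N/A = 54.38 MPa; ε = σ/E = 54.38/195000 = 2.788e-04.

2.79e-04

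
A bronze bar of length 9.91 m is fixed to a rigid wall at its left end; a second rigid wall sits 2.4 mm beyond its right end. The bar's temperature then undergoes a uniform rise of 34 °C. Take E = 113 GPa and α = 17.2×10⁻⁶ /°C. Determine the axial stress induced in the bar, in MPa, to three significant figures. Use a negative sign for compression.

Free thermal expansion αLΔT = 17.2e-6 · 9910 · 34 = 5.795 mm.
The walls engage after the gap closes; constrained expansion = 5.795 − 2.4 = 3.395 mm.
The walls impose strain ε = −(3.395)/9910 = -3.4262e-04; σ = Eε = 113000 · -3.4262e-04 = -38.72 MPa.

-38.7 MPa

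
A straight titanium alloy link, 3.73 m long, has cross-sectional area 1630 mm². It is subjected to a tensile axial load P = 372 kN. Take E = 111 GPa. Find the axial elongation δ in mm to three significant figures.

δ_mech = NL/(AE) = 372000·3730/(1630·111000) = 7.669 mm.

7.67 mm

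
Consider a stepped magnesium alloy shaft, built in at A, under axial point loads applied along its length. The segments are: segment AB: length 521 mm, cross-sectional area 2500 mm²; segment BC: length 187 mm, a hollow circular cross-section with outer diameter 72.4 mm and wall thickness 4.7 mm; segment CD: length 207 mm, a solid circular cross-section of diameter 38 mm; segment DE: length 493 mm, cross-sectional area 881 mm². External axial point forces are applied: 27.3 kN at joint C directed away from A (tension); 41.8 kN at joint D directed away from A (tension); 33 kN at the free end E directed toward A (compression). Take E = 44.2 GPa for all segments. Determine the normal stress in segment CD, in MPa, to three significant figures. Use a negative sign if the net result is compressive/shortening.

7.76 MPa

Internal axial forces (sectioning from the free end, tension +): N_DE = -33 kN, N_CD = 8.8 kN, N_BC = 36.1 kN, N_AB = 36.1 kN.
A_CD = 1134 mm².
σ_CD = N_CD/A_CD = 8800/1134 = 7.759 MPa.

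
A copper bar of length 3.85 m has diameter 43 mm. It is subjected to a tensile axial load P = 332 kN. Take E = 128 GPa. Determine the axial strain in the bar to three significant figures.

0.00179

A = 1452 mm².
σ = N/A = 228.6 MPa; ε = σ/E = 228.6/128000 = 1.786e-03.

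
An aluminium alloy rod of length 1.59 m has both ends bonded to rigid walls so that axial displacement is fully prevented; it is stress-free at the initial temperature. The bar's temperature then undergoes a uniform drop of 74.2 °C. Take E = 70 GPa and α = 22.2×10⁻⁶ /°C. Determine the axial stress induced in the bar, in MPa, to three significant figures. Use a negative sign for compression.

Free thermal expansion αLΔT = 22.2e-6 · 1590 · -74.2 = -2.619 mm.
The walls impose strain ε = −(-2.619)/1590 = 1.6472e-03; σ = Eε = 70000 · 1.6472e-03 = 115.3 MPa.

115 MPa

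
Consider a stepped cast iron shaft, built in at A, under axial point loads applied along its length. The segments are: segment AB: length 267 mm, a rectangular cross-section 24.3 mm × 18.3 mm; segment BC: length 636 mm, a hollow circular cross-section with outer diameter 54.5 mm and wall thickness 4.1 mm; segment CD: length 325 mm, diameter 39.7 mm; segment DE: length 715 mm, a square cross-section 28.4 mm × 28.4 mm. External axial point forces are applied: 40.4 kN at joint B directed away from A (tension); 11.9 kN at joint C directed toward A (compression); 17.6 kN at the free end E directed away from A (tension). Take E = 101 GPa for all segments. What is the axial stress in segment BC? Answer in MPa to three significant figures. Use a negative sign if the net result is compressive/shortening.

Internal axial forces (sectioning from the free end, tension +): N_DE = 17.6 kN, N_CD = 17.6 kN, N_BC = 5.7 kN, N_AB = 46.1 kN.
A_BC = 649.2 mm².
σ_BC = N_BC/A_BC = 5700/649.2 = 8.78 MPa.

8.78 MPa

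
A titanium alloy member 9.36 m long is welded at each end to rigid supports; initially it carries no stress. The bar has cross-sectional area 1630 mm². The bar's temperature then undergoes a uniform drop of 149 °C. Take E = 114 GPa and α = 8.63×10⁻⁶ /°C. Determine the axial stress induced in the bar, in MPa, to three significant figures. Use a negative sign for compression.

Free thermal expansion αLΔT = 8.63e-6 · 9360 · -149 = -12.04 mm.
The walls impose strain ε = −(-12.04)/9360 = 1.2859e-03; σ = Eε = 114000 · 1.2859e-03 = 146.6 MPa.

147 MPa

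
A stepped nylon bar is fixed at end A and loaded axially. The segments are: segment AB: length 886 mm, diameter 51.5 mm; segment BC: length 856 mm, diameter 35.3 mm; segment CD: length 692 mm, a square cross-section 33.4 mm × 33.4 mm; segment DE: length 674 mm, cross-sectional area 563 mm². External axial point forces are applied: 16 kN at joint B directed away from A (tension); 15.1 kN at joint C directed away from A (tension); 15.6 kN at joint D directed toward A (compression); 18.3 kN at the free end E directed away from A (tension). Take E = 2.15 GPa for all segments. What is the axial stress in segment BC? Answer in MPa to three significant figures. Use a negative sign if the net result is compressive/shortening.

Internal axial forces (sectioning from the free end, tension +): N_DE = 18.3 kN, N_CD = 2.7 kN, N_BC = 17.8 kN, N_AB = 33.8 kN.
A_BC = 978.7 mm².
σ_BC = N_BC/A_BC = 17800/978.7 = 18.19 MPa.

18.2 MPa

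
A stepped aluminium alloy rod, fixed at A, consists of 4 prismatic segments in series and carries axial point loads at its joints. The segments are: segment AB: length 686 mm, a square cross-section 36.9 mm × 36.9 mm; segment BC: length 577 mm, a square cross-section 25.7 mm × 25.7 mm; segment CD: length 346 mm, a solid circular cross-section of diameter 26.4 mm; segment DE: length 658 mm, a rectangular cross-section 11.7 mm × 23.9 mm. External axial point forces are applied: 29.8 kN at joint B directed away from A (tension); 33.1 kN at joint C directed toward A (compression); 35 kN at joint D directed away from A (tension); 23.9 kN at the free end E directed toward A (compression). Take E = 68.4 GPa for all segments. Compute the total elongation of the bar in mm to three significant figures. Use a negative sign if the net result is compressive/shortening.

-0.943 mm

Internal axial forces (sectioning from the free end, tension +): N_DE = -23.9 kN, N_CD = 11.1 kN, N_BC = -22 kN, N_AB = 7.8 kN.
A_AB = 1362 mm².
A_BC = 660.5 mm².
A_CD = 547.4 mm².
A_DE = 279.6 mm².
δ_AB = 7800·686/(1362·68400) = 0.05745 mm
δ_BC = -22000·577/(660.5·68400) = -0.281 mm
δ_CD = 11100·346/(547.4·68400) = 0.1026 mm
δ_DE = -23900·658/(279.6·68400) = -0.8222 mm
δ = Σδ_i = -0.9432 mm.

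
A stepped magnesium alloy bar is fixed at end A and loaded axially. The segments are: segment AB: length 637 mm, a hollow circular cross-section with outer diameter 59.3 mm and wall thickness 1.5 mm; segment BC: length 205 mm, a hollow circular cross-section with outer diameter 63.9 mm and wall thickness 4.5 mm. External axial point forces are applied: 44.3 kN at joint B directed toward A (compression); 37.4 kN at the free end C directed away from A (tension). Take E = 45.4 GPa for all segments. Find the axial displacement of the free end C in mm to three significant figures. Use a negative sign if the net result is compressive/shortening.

-0.154 mm

Internal axial forces (sectioning from the free end, tension +): N_BC = 37.4 kN, N_AB = -6.9 kN.
A_AB = 272.4 mm².
A_BC = 839.7 mm².
δ_AB = -6900·637/(272.4·45400) = -0.3554 mm
δ_BC = 37400·205/(839.7·45400) = 0.2011 mm
δ = Σδ_i = -0.1543 mm.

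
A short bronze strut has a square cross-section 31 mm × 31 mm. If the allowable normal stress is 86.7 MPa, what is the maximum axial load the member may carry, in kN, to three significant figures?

83.3 kN

A = 961 mm².
P_max = σ_allow · A = 86.7 · 961 = 83320 N = 83.32 kN.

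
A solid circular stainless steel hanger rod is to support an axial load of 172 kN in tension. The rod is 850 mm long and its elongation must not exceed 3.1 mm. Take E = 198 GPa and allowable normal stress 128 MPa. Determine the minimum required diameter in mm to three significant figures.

41.4 mm

Required area A ≥ P/σ_allow = 172000/128 = 1344 mm².
For a solid circular section, d ≥ √(4A/π) = 41.36 mm.
Elongation limit: A ≥ PL/(Eδ_allow) = 172000·850/(198000·3.1) = 238.2 mm² ⇒ d ≥ 17.41 mm.
The stress limit governs.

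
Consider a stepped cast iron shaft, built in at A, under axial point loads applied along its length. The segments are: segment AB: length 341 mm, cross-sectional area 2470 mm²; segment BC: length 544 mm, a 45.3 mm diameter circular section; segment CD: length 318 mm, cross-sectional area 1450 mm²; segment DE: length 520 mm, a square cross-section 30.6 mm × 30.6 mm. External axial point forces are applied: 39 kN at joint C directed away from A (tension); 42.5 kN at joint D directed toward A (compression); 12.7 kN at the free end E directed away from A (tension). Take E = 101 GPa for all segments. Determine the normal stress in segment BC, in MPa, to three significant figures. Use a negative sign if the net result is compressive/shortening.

Internal axial forces (sectioning from the free end, tension +): N_DE = 12.7 kN, N_CD = -29.8 kN, N_BC = 9.2 kN, N_AB = 9.2 kN.
A_BC = 1612 mm².
σ_BC = N_BC/A_BC = 9200/1612 = 5.708 MPa.

5.71 MPa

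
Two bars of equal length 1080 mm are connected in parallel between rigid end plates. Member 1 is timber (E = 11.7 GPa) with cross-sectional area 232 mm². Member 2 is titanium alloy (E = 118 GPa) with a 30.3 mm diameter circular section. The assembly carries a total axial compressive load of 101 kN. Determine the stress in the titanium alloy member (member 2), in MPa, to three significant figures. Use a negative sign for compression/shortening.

A_2 = 721.1 mm².
Equal strain + equilibrium ⇒ each member carries load in proportion to AE: A₁E₁ = 2714000 N, A₂E₂ = 85090000 N, ΣAE = 87800000 N.
σ₂ = P·E₂/ΣAE = -101000·118000/87800000 = -135.7 MPa.

-136 MPa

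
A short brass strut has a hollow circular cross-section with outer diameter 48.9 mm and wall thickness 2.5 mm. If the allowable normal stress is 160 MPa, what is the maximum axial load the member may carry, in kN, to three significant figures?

A = 364.4 mm².
P_max = σ_allow · A = 160 · 364.4 = 58310 N = 58.31 kN.

58.3 kN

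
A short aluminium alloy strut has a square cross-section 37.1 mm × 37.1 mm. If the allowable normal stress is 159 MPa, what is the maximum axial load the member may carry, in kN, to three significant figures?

A = 1376 mm².
P_max = σ_allow · A = 159 · 1376 = 218800 N = 218.8 kN.

219 kN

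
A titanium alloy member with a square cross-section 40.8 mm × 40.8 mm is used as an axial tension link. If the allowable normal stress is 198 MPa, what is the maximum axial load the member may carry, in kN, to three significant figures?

330 kN

A = 1665 mm².
P_max = σ_allow · A = 198 · 1665 = 329600 N = 329.6 kN.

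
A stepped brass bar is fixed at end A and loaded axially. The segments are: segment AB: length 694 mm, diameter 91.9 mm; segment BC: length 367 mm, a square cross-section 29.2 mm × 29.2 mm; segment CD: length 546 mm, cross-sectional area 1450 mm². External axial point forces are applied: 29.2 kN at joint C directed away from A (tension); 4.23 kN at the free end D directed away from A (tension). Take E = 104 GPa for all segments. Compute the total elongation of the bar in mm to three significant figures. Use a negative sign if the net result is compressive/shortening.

0.187 mm

Internal axial forces (sectioning from the free end, tension +): N_CD = 4.23 kN, N_BC = 33.43 kN, N_AB = 33.43 kN.
A_AB = 6633 mm².
A_BC = 852.6 mm².
δ_AB = 33430·694/(6633·104000) = 0.03363 mm
δ_BC = 33430·367/(852.6·104000) = 0.1384 mm
δ_CD = 4230·546/(1450·104000) = 0.01532 mm
δ = Σδ_i = 0.1873 mm.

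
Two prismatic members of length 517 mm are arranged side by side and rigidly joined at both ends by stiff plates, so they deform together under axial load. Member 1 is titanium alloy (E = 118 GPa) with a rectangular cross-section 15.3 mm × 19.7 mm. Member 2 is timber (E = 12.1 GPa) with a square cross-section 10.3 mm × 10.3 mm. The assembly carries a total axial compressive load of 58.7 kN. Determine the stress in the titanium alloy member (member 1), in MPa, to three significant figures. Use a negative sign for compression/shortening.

-188 MPa

A_1 = 301.4 mm².
A_2 = 106.1 mm².
Equal strain + equilibrium ⇒ each member carries load in proportion to AE: A₁E₁ = 35570000 N, A₂E₂ = 1284000 N, ΣAE = 36850000 N.
σ₁ = P·E₁/ΣAE = -58700·118000/36850000 = -188 MPa.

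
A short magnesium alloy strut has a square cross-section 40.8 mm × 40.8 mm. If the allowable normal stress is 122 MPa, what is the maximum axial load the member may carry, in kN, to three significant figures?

A = 1665 mm².
P_max = σ_allow · A = 122 · 1665 = 203100 N = 203.1 kN.

203 kN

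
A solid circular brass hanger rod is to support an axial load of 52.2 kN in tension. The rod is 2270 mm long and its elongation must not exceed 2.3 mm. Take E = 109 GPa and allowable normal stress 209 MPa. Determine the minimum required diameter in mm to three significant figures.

24.5 mm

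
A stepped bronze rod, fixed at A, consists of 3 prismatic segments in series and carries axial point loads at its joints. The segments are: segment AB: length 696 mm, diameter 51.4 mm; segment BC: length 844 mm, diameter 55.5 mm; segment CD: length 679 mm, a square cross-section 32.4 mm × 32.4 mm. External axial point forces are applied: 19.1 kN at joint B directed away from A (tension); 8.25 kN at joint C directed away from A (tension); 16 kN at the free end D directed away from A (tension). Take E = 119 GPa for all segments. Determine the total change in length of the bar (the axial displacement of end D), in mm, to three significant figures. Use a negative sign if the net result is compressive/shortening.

Internal axial forces (sectioning from the free end, tension +): N_CD = 16 kN, N_BC = 24.25 kN, N_AB = 43.35 kN.
A_AB = 2075 mm².
A_BC = 2419 mm².
A_CD = 1050 mm².
δ_AB = 43350·696/(2075·119000) = 0.1222 mm
δ_BC = 24250·844/(2419·119000) = 0.07109 mm
δ_CD = 16000·679/(1050·119000) = 0.08697 mm
δ = Σδ_i = 0.2803 mm.

0.280 mm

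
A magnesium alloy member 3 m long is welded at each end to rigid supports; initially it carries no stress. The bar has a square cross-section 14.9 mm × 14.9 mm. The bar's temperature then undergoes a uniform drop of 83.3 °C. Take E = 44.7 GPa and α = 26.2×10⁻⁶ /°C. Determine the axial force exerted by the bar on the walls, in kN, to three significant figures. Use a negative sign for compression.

21.7 kN

Free thermal expansion αLΔT = 26.2e-6 · 3000 · -83.3 = -6.547 mm.
The walls impose strain ε = −(-6.547)/3000 = 2.1825e-03; σ = Eε = 44700 · 2.1825e-03 = 97.56 MPa.
Wall reaction R = σ·A = 97.56·222 = 21660 N = 21.66 kN.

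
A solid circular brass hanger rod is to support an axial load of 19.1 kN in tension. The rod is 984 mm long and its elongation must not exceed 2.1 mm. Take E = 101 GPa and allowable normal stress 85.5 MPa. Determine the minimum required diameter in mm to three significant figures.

Required area A ≥ P/σ_allow = 19100/85.5 = 223.4 mm².
For a solid circular section, d ≥ √(4A/π) = 16.87 mm.
Elongation limit: A ≥ PL/(Eδ_allow) = 19100·984/(101000·2.1) = 88.61 mm² ⇒ d ≥ 10.62 mm.
The stress limit governs.

16.9 mm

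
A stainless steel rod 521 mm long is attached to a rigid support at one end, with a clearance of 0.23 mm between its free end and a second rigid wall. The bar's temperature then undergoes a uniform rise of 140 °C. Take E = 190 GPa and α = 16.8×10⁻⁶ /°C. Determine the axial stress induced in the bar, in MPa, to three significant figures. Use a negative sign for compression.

-363 MPa

Free thermal expansion αLΔT = 16.8e-6 · 521 · 140 = 1.225 mm.
The walls engage after the gap closes; constrained expansion = 1.225 − 0.23 = 0.9954 mm.
The walls impose strain ε = −(0.9954)/521 = -1.9105e-03; σ = Eε = 190000 · -1.9105e-03 = -363 MPa.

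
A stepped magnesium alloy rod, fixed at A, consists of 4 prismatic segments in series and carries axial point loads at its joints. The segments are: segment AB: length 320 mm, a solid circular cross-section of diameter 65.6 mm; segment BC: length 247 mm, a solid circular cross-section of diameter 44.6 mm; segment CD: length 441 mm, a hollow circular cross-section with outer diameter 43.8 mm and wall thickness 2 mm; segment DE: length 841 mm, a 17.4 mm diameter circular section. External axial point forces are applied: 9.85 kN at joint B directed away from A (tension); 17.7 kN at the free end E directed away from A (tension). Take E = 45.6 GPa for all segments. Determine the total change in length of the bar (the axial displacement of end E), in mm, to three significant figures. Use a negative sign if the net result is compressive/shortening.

2.14 mm

Internal axial forces (sectioning from the free end, tension +): N_DE = 17.7 kN, N_CD = 17.7 kN, N_BC = 17.7 kN, N_AB = 27.55 kN.
A_AB = 3380 mm².
A_BC = 1562 mm².
A_CD = 262.6 mm².
A_DE = 237.8 mm².
δ_AB = 27550·320/(3380·45600) = 0.0572 mm
δ_BC = 17700·247/(1562·45600) = 0.06137 mm
δ_CD = 17700·441/(262.6·45600) = 0.6518 mm
δ_DE = 17700·841/(237.8·45600) = 1.373 mm
δ = Σδ_i = 2.143 mm.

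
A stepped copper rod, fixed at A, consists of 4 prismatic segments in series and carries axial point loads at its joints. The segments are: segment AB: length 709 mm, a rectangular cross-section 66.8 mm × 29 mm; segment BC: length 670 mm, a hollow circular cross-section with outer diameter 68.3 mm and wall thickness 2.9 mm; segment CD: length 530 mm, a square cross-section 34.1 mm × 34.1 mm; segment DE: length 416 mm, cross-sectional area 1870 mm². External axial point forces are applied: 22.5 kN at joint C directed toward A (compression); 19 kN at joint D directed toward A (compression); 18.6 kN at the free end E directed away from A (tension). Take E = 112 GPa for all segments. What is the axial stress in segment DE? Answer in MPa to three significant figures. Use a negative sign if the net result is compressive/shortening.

9.95 MPa

Internal axial forces (sectioning from the free end, tension +): N_DE = 18.6 kN, N_CD = -0.4 kN, N_BC = -22.9 kN, N_AB = -22.9 kN.
σ_DE = N_DE/A_DE = 18600/1870 = 9.947 MPa.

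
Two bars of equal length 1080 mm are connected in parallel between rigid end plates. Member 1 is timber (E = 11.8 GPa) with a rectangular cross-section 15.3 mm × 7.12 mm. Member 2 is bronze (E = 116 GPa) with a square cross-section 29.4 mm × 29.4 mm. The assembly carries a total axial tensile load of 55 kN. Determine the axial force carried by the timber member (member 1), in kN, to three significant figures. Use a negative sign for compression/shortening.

0.696 kN

A_1 = 108.9 mm².
A_2 = 864.4 mm².
Equal strain + equilibrium ⇒ each member carries load in proportion to AE: A₁E₁ = 1285000 N, A₂E₂ = 100300000 N, ΣAE = 101600000 N.
F₁ = P·A₁E₁/ΣAE = 55000·1285000/101600000 = 696.2 N.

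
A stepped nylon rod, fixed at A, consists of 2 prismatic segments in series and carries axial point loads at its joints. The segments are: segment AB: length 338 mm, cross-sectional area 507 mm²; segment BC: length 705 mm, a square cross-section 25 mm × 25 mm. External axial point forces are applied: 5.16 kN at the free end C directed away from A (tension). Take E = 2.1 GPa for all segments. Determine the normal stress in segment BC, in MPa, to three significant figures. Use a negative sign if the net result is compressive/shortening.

8.26 MPa

Internal axial forces (sectioning from the free end, tension +): N_BC = 5.16 kN, N_AB = 5.16 kN.
A_BC = 625 mm².
σ_BC = N_BC/A_BC = 5160/625 = 8.256 MPa.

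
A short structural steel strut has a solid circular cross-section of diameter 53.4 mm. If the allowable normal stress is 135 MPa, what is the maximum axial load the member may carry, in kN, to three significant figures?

302 kN

A = 2240 mm².
P_max = σ_allow · A = 135 · 2240 = 302300 N = 302.3 kN.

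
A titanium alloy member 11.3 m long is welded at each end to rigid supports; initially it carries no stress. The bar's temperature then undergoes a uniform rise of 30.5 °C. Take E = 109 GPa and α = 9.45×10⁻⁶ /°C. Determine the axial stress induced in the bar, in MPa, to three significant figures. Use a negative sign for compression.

-31.4 MPa

Free thermal expansion αLΔT = 9.45e-6 · 11300 · 30.5 = 3.257 mm.
The walls impose strain ε = −(3.257)/11300 = -2.8822e-04; σ = Eε = 109000 · -2.8822e-04 = -31.42 MPa.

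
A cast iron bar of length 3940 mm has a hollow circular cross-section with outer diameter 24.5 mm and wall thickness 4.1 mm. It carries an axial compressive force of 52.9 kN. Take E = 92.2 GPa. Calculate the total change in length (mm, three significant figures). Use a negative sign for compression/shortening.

-8.60 mm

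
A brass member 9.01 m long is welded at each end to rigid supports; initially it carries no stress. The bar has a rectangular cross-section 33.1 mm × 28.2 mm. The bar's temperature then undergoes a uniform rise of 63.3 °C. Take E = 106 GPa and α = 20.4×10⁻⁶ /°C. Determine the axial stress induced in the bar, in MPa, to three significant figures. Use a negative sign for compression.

Free thermal expansion αLΔT = 20.4e-6 · 9010 · 63.3 = 11.63 mm.
The walls impose strain ε = −(11.63)/9010 = -1.2913e-03; σ = Eε = 106000 · -1.2913e-03 = -136.9 MPa.

-137 MPa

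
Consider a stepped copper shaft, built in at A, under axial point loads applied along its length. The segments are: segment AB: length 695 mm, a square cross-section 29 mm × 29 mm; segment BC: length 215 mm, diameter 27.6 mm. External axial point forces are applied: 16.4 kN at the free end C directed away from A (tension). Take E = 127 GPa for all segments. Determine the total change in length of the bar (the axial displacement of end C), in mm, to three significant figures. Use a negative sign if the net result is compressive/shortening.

Internal axial forces (sectioning from the free end, tension +): N_BC = 16.4 kN, N_AB = 16.4 kN.
A_AB = 841 mm².
A_BC = 598.3 mm².
δ_AB = 16400·695/(841·127000) = 0.1067 mm
δ_BC = 16400·215/(598.3·127000) = 0.04641 mm
δ = Σδ_i = 0.1531 mm.

0.153 mm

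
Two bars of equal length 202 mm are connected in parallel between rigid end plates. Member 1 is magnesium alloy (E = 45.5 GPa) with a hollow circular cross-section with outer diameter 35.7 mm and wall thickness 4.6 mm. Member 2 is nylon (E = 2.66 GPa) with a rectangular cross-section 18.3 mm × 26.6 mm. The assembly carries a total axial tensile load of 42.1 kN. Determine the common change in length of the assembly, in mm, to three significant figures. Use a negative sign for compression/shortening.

0.391 mm

A_1 = 449.4 mm².
A_2 = 486.8 mm².
Equal strain + equilibrium ⇒ each member carries load in proportion to AE: A₁E₁ = 20450000 N, A₂E₂ = 1295000 N, ΣAE = 21740000 N.
δ = PL/ΣAE = 42100·202/21740000 = 0.3911 mm.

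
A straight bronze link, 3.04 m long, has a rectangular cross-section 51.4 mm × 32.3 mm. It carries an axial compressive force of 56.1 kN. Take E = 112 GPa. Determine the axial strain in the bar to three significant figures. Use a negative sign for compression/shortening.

-3.02e-04

A = 1660 mm².
σ = N/A = -33.79 MPa; ε = σ/E = -33.79/112000 = -3.017e-04.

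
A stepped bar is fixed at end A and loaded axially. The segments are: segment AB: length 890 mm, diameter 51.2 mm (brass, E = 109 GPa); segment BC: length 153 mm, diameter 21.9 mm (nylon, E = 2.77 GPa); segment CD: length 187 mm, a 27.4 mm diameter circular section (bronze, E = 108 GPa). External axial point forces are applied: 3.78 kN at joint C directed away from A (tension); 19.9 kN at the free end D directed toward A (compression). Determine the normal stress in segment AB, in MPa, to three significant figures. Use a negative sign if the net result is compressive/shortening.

-7.83 MPa

Internal axial forces (sectioning from the free end, tension +): N_CD = -19.9 kN, N_BC = -16.12 kN, N_AB = -16.12 kN.
A_AB = 2059 mm².
σ_AB = N_AB/A_AB = -16120/2059 = -7.83 MPa.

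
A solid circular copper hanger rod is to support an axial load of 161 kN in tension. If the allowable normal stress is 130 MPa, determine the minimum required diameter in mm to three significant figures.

Required area A ≥ P/σ_allow = 161000/130 = 1238 mm².
For a solid circular section, d ≥ √(4A/π) = 39.71 mm.

39.7 mm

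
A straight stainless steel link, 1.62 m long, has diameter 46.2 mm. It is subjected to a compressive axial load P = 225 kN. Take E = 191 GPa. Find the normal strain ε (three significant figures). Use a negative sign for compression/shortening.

-7.03e-04

A = 1676 mm².
σ = N/A = -134.2 MPa; ε = σ/E = -134.2/191000 = -7.027e-04.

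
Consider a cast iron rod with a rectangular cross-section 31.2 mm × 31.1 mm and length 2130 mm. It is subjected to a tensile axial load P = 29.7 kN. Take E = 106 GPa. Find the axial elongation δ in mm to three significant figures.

0.615 mm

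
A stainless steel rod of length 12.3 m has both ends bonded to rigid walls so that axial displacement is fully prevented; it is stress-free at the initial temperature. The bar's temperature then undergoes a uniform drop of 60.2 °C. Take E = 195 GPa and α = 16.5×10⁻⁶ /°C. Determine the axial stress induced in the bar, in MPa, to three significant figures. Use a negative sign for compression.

Free thermal expansion αLΔT = 16.5e-6 · 12300 · -60.2 = -12.22 mm.
The walls impose strain ε = −(-12.22)/12300 = 9.9330e-04; σ = Eε = 195000 · 9.9330e-04 = 193.7 MPa.

194 MPa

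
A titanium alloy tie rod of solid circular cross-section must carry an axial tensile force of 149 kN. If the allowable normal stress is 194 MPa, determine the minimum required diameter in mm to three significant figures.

Required area A ≥ P/σ_allow = 149000/194 = 768 mm².
For a solid circular section, d ≥ √(4A/π) = 31.27 mm.

31.3 mm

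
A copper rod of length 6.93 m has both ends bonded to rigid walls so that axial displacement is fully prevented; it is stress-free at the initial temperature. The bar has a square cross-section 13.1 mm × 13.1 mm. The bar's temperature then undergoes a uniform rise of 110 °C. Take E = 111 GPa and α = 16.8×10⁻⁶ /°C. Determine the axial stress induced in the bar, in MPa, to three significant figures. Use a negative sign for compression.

-205 MPa

Free thermal expansion αLΔT = 16.8e-6 · 6930 · 110 = 12.81 mm.
The walls impose strain ε = −(12.81)/6930 = -1.8480e-03; σ = Eε = 111000 · -1.8480e-03 = -205.1 MPa.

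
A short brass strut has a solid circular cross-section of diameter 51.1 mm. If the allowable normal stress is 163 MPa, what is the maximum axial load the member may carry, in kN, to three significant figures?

334 kN

A = 2051 mm².
P_max = σ_allow · A = 163 · 2051 = 334300 N = 334.3 kN.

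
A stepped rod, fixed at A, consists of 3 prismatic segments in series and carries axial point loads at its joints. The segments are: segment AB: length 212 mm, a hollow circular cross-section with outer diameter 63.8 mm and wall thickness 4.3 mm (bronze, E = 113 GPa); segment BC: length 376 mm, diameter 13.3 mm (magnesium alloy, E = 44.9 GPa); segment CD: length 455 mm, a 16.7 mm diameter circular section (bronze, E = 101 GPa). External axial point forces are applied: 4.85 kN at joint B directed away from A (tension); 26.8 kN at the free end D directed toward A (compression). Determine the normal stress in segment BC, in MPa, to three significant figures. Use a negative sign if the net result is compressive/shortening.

-193 MPa

Internal axial forces (sectioning from the free end, tension +): N_CD = -26.8 kN, N_BC = -26.8 kN, N_AB = -21.95 kN.
A_BC = 138.9 mm².
σ_BC = N_BC/A_BC = -26800/138.9 = -192.9 MPa.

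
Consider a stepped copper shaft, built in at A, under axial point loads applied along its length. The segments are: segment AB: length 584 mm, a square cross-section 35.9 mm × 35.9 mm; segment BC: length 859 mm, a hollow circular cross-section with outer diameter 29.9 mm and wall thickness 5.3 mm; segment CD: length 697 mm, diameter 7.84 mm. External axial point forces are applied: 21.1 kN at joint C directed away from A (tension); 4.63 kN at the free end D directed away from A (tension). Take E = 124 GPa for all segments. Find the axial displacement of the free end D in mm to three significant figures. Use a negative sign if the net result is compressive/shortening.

1.07 mm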